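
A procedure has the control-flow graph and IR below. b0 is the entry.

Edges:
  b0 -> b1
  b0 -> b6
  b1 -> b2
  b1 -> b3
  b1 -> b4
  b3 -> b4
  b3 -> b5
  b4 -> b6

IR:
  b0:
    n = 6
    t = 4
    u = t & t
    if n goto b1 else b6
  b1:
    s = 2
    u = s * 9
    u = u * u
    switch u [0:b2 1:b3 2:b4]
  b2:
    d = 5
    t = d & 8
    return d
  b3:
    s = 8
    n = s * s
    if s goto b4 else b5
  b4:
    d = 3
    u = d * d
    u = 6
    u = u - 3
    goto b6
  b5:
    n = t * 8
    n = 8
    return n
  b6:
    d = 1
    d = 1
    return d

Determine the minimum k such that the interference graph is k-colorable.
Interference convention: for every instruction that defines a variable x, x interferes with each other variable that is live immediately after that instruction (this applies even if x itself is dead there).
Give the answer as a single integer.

Per-block:
  b0 def {n,t,u} use ∅
  b1 def {s,u} use ∅
  b2 def {d,t} use ∅
  b3 def {n,s} use ∅
  b4 def {d,u} use ∅
  b5 def {n} use {t}
  b6 def {d} use ∅

Liveness:
  b0: in=∅ out={t}
  b1: in={t} out={t}
  b2: in=∅ out=∅
  b3: in={t} out={t}
  b4: in=∅ out=∅
  b5: in={t} out=∅
  b6: in=∅ out=∅

Conflict graph:
  d — {t}
  n — {s,t,u}
  s — {n,t}
  t — {d,n,s,u}
  u — {n,t}

Registers:
  clique {n,s,t} ⇒ need ≥ 3
  3-colouring: R0={t}  R1={d,n}  R2={s,u}
  χ = 3

Answer: 3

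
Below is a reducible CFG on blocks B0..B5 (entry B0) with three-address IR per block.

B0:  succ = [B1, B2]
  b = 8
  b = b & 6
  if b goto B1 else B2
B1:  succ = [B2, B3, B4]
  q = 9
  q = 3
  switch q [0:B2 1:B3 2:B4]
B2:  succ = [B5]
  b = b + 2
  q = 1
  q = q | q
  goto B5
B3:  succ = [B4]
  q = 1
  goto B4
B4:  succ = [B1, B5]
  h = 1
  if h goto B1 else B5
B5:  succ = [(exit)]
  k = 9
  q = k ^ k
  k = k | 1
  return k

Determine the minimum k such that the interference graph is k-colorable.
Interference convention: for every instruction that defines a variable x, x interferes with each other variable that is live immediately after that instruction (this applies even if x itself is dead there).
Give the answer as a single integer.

def/use:
  B0: def={b} ue=∅
  B1: def={q} ue=∅
  B2: def={b,q} ue={b}
  B3: def={q} ue=∅
  B4: def={h} ue=∅
  B5: def={k,q} ue=∅

Liveness:
  B0 li=∅ lo={b}
  B1 li={b} lo={b}
  B2 li={b} lo=∅
  B3 li={b} lo={b}
  B4 li={b} lo={b}
  B5 li=∅ lo=∅

Conflict graph:
  b — {h,q}
  h — {b}
  k — {q}
  q — {b,k}

Registers:
  clique {b,h} ⇒ need ≥ 2
  assign b→R0 h→R1 k→R0 q→R1 — no edge inside a register ⇒ χ ≤ 2
  χ = 2

Answer: 2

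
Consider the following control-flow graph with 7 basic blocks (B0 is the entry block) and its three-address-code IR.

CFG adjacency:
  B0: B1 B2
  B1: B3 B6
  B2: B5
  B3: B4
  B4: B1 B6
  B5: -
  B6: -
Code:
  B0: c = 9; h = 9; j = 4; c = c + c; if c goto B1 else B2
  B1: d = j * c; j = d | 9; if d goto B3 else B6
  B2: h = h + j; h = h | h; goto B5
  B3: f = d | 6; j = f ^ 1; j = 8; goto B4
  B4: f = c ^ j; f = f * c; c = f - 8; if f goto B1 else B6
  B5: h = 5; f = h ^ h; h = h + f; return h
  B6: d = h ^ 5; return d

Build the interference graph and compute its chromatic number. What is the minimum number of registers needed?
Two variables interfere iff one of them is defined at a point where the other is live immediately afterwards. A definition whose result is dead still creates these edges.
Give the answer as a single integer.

Answer: 4

Analysis:
def/use:
  B0: def={c,h,j} ue=∅
  B1: def={d,j} ue={c,j}
  B2: def={h} ue={h,j}
  B3: def={f,j} ue={d}
  B4: def={c,f} ue={c,j}
  B5: def={f,h} ue=∅
  B6: def={d} ue={h}

Liveness:
  B0: in=∅ out={c,h,j}
  B1: in={c,h,j} out={c,d,h}
  B2: in={h,j} out=∅
  B3: in={c,d,h} out={c,h,j}
  B4: in={c,h,j} out={c,h,j}
  B5: in=∅ out=∅
  B6: in={h} out=∅

Conflict graph:
  c: {d,f,h,j}
  d: {c,h,j}
  f: {c,h,j}
  h: {c,d,f,j}
  j: {c,d,f,h}

Registers:
  {c,d,h,j} pairwise interfere (4-clique) ⇒ χ ≥ 4
  4-colouring: R0={c}  R1={h}  R2={j}  R3={d,f}
  χ = 4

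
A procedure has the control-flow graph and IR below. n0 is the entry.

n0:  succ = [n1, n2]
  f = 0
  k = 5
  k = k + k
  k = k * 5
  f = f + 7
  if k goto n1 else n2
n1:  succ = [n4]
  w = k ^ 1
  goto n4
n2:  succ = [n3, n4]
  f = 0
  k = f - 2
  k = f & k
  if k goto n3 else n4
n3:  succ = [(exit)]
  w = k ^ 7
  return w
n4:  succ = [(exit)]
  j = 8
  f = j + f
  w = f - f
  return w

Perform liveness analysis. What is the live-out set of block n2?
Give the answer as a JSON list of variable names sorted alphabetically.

Block summaries:
  n0: def={f,k} ue=∅
  n1: def={w} ue={k}
  n2: def={f,k} ue=∅
  n3: def={w} ue={k}
  n4: def={f,j,w} ue={f}

Live sets:
  live n0: ∅→{f,k}
  live n1: {f,k}→{f}
  live n2: ∅→{f,k}
  live n3: {k}→∅
  live n4: {f}→∅

live-out(n2) = ["f", "k"]

Answer: ["f", "k"]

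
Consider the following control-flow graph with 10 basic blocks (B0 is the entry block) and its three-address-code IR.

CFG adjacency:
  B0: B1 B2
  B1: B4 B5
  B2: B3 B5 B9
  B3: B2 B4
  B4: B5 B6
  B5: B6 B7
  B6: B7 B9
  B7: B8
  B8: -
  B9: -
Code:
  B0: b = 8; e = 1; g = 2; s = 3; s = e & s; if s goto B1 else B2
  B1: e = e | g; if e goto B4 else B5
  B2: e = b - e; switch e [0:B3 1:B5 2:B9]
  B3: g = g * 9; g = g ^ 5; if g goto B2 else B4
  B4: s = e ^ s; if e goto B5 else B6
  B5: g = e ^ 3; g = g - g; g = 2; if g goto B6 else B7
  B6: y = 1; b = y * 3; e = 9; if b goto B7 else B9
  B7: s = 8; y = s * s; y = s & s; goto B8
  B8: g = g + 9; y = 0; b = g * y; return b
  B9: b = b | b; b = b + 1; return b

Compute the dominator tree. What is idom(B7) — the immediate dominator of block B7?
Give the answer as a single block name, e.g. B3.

Answer: B0

Working:
idom tree: B1←B0 B2←B0 B3←B2 B4←B0 B5←B0 B6←B0 B7←B0 B8←B7 B9←B0
Dom∩ at merges:
  B2: preds {B0,B3}: {B0} ∩ {B0,B2,B3} = {B0}; idom=B0
  B4: preds {B1,B3}: {B0,B1} ∩ {B0,B2,B3} = {B0}; idom=B0
  B5: preds {B1,B2,B4}: {B0,B1} ∩ {B0,B2} ∩ {B0,B4} = {B0}; idom=B0
  B6: preds {B4,B5}: {B0,B4} ∩ {B0,B5} = {B0}; idom=B0
  B7: preds {B5,B6}: {B0,B5} ∩ {B0,B6} = {B0}; idom=B0
  B9: preds {B2,B6}: {B0,B2} ∩ {B0,B6} = {B0}; idom=B0

idom(B7) = B0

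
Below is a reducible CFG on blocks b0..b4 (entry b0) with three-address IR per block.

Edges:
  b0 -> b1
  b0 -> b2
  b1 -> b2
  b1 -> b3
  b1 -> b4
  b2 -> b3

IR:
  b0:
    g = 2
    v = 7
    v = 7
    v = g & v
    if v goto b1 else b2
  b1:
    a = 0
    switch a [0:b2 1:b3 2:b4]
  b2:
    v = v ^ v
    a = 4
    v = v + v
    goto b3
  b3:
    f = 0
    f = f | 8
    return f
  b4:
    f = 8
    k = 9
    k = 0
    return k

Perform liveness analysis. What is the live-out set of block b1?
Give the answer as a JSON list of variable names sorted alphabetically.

Answer: ["v"]

Working:
def/use:
  b0 def {g,v} use ∅
  b1 def {a} use ∅
  b2 def {a,v} use {v}
  b3 def {f} use ∅
  b4 def {f,k} use ∅

Liveness:
  b0 li=∅ lo={v}
  b1 li={v} lo={v}
  b2 li={v} lo=∅
  b3 li=∅ lo=∅
  b4 li=∅ lo=∅

live-out(b1) = ["v"]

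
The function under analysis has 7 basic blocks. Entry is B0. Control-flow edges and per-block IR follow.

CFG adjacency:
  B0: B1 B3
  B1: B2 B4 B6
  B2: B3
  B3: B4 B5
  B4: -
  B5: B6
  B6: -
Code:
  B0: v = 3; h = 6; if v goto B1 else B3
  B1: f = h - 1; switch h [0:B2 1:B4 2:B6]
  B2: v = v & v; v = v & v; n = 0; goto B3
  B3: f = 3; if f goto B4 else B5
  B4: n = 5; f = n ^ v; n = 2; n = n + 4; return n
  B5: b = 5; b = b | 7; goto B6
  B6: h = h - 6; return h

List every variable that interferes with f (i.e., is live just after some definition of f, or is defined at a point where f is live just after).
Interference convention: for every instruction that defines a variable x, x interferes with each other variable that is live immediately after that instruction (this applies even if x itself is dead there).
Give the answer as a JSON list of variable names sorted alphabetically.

def/use:
  B0: {h,v} / ∅
  B1: {f} / {h}
  B2: {n,v} / {v}
  B3: {f} / ∅
  B4: {f,n} / {v}
  B5: {b} / ∅
  B6: {h} / {h}

Live sets:
  B0: in=∅ out={h,v}
  B1: in={h,v} out={h,v}
  B2: in={h,v} out={h,v}
  B3: in={h,v} out={h,v}
  B4: in={v} out=∅
  B5: in={h} out={h}
  B6: in={h} out=∅

Conflict graph:
  b: {h}
  f: {h,v}
  h: {b,f,n,v}
  n: {h,v}
  v: {f,h,n}

N(f) = ["h", "v"]

Answer: ["h", "v"]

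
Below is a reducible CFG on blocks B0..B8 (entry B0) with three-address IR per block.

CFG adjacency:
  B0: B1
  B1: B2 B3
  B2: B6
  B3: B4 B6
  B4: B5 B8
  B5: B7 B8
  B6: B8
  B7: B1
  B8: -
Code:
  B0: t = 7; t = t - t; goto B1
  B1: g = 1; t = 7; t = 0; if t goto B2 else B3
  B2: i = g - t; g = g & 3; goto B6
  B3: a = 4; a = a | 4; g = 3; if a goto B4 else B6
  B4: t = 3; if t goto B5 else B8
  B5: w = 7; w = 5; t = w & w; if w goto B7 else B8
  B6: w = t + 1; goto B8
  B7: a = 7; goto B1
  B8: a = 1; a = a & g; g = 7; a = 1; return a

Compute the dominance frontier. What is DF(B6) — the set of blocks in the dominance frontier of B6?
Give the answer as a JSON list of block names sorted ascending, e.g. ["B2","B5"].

idom tree: B1←B0 B2←B1 B3←B1 B4←B3 B5←B4 B6←B1 B7←B5 B8←B1
Dom∩ at merges:
  B1: preds {B0,B7}: {B0} ∩ {B0,B1,B3,B4,B5,B7} = {B0}; idom=B0
  B6: preds {B2,B3}: {B0,B1,B2} ∩ {B0,B1,B3} = {B0,B1}; idom=B1
  B8: preds {B4,B5,B6}: {B0,B1,B3,B4} ∩ {B0,B1,B3,B4,B5} ∩ {B0,B1,B6} = {B0,B1}; idom=B1

DF derivation:
  join B1 pred B0: · stop@B0
  join B1 pred B7: B7→B5→B4→B3→B1 stop@B0
  join B6 pred B2: B2 stop@B1
  join B6 pred B3: B3 stop@B1
  join B8 pred B4: B4→B3 stop@B1
  join B8 pred B5: B5→B4→B3 stop@B1
  join B8 pred B6: B6 stop@B1
  B0: DF=∅
  B1: DF={B1}
  B2: DF={B6}
  B3: DF={B1,B6,B8}
  B4: DF={B1,B8}
  B5: DF={B1,B8}
  B6: DF={B8}
  B7: DF={B1}
  B8: DF=∅

DF(B6) = ["B8"]

Answer: ["B8"]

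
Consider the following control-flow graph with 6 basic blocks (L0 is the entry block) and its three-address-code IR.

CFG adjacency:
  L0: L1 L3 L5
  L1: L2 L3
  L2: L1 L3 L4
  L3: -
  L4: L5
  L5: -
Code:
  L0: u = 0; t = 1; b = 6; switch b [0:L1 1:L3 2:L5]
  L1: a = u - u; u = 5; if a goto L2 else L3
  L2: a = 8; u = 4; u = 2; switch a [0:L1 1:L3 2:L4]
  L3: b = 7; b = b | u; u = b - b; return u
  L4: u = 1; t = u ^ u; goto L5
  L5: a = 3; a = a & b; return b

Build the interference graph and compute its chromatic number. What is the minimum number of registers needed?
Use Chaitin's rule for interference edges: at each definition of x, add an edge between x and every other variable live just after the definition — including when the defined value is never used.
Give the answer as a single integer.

Block summaries:
  L0: {b,t,u} / ∅
  L1: {a,u} / {u}
  L2: {a,u} / ∅
  L3: {b,u} / {u}
  L4: {t,u} / ∅
  L5: {a} / {b}

Live sets:
  L0: in=∅ out={b,u}
  L1: in={b,u} out={b,u}
  L2: in={b} out={b,u}
  L3: in={u} out=∅
  L4: in={b} out={b}
  L5: in={b} out=∅

Interfere edges:
  a↔{b,u}
  b↔{a,t,u}
  t↔{b,u}
  u↔{a,b,t}

Chromatic number:
  lower bound: {a,b,u} mutually conflict ⇒ χ ≥ 3
  3-colouring: c0={b}  c1={u}  c2={a,t}
  χ = 3

Answer: 3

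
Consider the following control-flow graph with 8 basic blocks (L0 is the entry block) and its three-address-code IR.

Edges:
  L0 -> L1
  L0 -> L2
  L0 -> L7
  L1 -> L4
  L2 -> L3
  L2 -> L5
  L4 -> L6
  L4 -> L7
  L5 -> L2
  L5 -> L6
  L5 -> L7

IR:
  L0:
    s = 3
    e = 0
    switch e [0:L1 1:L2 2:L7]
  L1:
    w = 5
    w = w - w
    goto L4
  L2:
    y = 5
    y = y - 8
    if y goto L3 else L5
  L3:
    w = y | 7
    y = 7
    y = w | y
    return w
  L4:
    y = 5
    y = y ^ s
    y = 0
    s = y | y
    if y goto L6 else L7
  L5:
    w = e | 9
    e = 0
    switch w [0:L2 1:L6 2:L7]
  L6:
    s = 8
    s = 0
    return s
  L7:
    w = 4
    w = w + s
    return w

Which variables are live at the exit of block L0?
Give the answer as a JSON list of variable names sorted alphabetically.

Answer: ["e", "s"]

Working:
Per-block:
  L0 def {e,s} use ∅
  L1 def {w} use ∅
  L2 def {y} use ∅
  L3 def {w,y} use {y}
  L4 def {s,y} use {s}
  L5 def {e,w} use {e}
  L6 def {s} use ∅
  L7 def {w} use {s}

Liveness:
  live L0: ∅→{e,s}
  live L1: {s}→{s}
  live L2: {e,s}→{e,s,y}
  live L3: {y}→∅
  live L4: {s}→{s}
  live L5: {e,s}→{e,s}
  live L6: ∅→∅
  live L7: {s}→∅

live-out(L0) = ["e", "s"]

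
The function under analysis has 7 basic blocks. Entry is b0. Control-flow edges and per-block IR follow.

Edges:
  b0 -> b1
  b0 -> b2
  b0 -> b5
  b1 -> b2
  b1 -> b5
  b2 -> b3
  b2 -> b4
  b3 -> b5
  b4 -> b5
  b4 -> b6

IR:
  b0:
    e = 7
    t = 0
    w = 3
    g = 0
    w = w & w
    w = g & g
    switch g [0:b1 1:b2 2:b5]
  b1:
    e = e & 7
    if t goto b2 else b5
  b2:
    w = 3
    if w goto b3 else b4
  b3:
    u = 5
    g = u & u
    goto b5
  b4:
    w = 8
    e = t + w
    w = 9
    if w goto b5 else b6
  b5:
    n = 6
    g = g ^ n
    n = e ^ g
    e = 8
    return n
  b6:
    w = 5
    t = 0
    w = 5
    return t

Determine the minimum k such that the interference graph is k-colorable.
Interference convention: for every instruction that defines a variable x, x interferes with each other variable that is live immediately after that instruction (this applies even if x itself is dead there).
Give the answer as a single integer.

Answer: 4

Working:
def/use:
  b0 def {e,g,t,w} use ∅
  b1 def {e} use {e,t}
  b2 def {w} use ∅
  b3 def {g,u} use ∅
  b4 def {e,w} use {t}
  b5 def {e,g,n} use {e,g}
  b6 def {t,w} use ∅

Liveness:
  b0 li=∅ lo={e,g,t}
  b1 li={e,g,t} lo={e,g,t}
  b2 li={e,g,t} lo={e,g,t}
  b3 li={e} lo={e,g}
  b4 li={g,t} lo={e,g}
  b5 li={e,g} lo=∅
  b6 li=∅ lo=∅

Conflict graph:
  e: {g,n,t,u,w}
  g: {e,n,t,w}
  n: {e,g}
  t: {e,g,w}
  u: {e}
  w: {e,g,t}

Chromatic number:
  lower bound: {e,g,t,w} mutually conflict ⇒ χ ≥ 4
  assign e→R0 g→R1 n→R2 t→R2 u→R1 w→R3 — no edge inside a register ⇒ χ ≤ 4
  χ = 4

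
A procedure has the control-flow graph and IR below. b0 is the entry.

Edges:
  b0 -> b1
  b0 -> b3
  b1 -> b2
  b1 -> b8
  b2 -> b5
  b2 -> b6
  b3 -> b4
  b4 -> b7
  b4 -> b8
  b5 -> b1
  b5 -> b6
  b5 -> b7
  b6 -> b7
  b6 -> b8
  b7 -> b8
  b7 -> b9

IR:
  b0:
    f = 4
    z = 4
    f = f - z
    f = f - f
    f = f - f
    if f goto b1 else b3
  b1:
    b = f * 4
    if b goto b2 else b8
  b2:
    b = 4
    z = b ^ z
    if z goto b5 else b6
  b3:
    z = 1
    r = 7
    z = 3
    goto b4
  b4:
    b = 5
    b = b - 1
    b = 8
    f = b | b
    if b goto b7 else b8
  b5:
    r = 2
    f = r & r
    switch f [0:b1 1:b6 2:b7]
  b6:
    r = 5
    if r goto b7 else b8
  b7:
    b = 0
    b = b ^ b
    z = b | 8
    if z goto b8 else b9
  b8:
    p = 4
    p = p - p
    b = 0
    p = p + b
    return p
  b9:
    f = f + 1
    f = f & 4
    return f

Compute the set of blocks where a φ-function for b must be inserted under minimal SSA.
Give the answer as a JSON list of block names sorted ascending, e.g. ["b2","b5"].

Answer: ["b1", "b7", "b8"]

Derivation:
idom tree: b1←b0 b2←b1 b3←b0 b4←b3 b5←b2 b6←b2 b7←b0 b8←b0 b9←b7
Dom∩ at merges:
  b1: preds {b0,b5}: {b0} ∩ {b0,b1,b2,b5} = {b0}; idom=b0
  b6: preds {b2,b5}: {b0,b1,b2} ∩ {b0,b1,b2,b5} = {b0,b1,b2}; idom=b2
  b7: preds {b4,b5,b6}: {b0,b3,b4} ∩ {b0,b1,b2,b5} ∩ {b0,b1,b2,b6} = {b0}; idom=b0
  b8: preds {b1,b4,b6,b7}: {b0,b1} ∩ {b0,b3,b4} ∩ {b0,b1,b2,b6} ∩ {b0,b7} = {b0}; idom=b0

Frontier:
  join b1 pred b0: · stop@b0
  join b1 pred b5: b5→b2→b1 stop@b0
  join b6 pred b2: · stop@b2
  join b6 pred b5: b5 stop@b2
  join b7 pred b4: b4→b3 stop@b0
  join b7 pred b5: b5→b2→b1 stop@b0
  join b7 pred b6: b6→b2→b1 stop@b0
  join b8 pred b1: b1 stop@b0
  join b8 pred b4: b4→b3 stop@b0
  join b8 pred b6: b6→b2→b1 stop@b0
  join b8 pred b7: b7 stop@b0
  b0 → ∅
  b1 → {b1,b7,b8}
  b2 → {b1,b7,b8}
  b3 → {b7,b8}
  b4 → {b7,b8}
  b5 → {b1,b6,b7}
  b6 → {b7,b8}
  b7 → {b8}
  b8 → ∅
  b9 → ∅

φ for b: defs {b1,b2,b4,b7,b8}
  DF⁺ = {b1,b7,b8}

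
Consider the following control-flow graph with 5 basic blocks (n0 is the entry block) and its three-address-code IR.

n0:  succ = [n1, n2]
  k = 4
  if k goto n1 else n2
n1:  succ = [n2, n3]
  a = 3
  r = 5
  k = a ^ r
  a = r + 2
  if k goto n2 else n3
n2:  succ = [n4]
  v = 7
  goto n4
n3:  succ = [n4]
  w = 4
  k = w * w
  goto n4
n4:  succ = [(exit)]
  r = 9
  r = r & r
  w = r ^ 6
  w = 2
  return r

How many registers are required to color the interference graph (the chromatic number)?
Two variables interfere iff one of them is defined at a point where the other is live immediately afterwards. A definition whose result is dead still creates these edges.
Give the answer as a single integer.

def/use:
  n0 def {k} use ∅
  n1 def {a,k,r} use ∅
  n2 def {v} use ∅
  n3 def {k,w} use ∅
  n4 def {r,w} use ∅

Liveness:
  n0 li=∅ lo=∅
  n1 li=∅ lo=∅
  n2 li=∅ lo=∅
  n3 li=∅ lo=∅
  n4 li=∅ lo=∅

Interference:
  a: {k,r}
  k: {a,r}
  r: {a,k,w}
  v: ∅
  w: {r}

Registers:
  lower bound: {a,k,r} mutually conflict ⇒ χ ≥ 3
  assign a→c1 k→c2 r→c0 v→c0 w→c1 — no edge inside a register ⇒ χ ≤ 3
  χ = 3

Answer: 3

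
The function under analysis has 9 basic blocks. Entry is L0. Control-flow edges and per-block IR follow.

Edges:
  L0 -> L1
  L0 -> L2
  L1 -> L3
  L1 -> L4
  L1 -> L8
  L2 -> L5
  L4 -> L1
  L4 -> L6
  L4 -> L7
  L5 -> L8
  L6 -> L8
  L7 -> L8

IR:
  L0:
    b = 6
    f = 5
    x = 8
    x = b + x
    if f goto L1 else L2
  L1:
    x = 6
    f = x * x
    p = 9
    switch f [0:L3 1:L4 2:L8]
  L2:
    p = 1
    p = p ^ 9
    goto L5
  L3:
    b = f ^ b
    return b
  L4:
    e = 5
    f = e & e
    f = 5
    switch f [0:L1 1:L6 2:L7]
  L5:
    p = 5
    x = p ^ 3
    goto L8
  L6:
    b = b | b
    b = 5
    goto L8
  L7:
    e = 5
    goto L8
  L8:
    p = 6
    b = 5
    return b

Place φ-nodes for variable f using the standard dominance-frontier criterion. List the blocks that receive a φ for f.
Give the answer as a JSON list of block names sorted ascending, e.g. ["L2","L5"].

idom tree: L1←L0 L2←L0 L3←L1 L4←L1 L5←L2 L6←L4 L7←L4 L8←L0
Join-block Dom:
  L1: preds {L0,L4}: {L0} ∩ {L0,L1,L4} = {L0}; idom=L0
  L8: preds {L1,L5,L6,L7}: {L0,L1} ∩ {L0,L2,L5} ∩ {L0,L1,L4,L6} ∩ {L0,L1,L4,L7} = {L0}; idom=L0

Frontier:
  join L1 pred L0: · stop@L0
  join L1 pred L4: L4→L1 stop@L0
  join L8 pred L1: L1 stop@L0
  join L8 pred L5: L5→L2 stop@L0
  join L8 pred L6: L6→L4→L1 stop@L0
  join L8 pred L7: L7→L4→L1 stop@L0
  DF(L0)=∅
  DF(L1)={L1,L8}
  DF(L2)={L8}
  DF(L3)=∅
  DF(L4)={L1,L8}
  DF(L5)={L8}
  DF(L6)={L8}
  DF(L7)={L8}
  DF(L8)=∅

φ for f: defs {L0,L1,L4}
  DF⁺ = {L1,L8}

Answer: ["L1", "L8"]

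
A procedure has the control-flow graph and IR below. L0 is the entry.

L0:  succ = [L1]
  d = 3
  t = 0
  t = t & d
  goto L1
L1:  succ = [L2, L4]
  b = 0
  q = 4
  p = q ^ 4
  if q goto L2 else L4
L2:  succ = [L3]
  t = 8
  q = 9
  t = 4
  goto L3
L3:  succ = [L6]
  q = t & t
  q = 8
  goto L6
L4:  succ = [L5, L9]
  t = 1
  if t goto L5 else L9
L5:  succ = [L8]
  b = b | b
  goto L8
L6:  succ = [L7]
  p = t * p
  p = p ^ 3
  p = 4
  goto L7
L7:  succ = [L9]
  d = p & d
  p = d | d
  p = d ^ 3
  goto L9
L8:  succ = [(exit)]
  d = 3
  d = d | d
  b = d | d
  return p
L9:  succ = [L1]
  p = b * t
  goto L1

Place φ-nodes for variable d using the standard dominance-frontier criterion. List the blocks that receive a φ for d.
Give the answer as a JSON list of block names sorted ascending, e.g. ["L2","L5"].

idom tree: L1←L0 L2←L1 L3←L2 L4←L1 L5←L4 L6←L3 L7←L6 L8←L5 L9←L1
Dom at joins:
  L1: preds {L0,L9}: {L0} ∩ {L0,L1,L9} = {L0}; idom=L0
  L9: preds {L4,L7}: {L0,L1,L4} ∩ {L0,L1,L2,L3,L6,L7} = {L0,L1}; idom=L1

DF walk-up:
  L1←L0: walk · to L0
  L1←L9: walk L9→L1 to L0
  L9←L4: walk L4 to L1
  L9←L7: walk L7→L6→L3→L2 to L1
  L0 → ∅
  L1 → {L1}
  L2 → {L9}
  L3 → {L9}
  L4 → {L9}
  L5 → ∅
  L6 → {L9}
  L7 → {L9}
  L8 → ∅
  L9 → {L1}

φ for d: defs {L0,L7,L8}
  DF⁺ = {L1,L9}

Answer: ["L1", "L9"]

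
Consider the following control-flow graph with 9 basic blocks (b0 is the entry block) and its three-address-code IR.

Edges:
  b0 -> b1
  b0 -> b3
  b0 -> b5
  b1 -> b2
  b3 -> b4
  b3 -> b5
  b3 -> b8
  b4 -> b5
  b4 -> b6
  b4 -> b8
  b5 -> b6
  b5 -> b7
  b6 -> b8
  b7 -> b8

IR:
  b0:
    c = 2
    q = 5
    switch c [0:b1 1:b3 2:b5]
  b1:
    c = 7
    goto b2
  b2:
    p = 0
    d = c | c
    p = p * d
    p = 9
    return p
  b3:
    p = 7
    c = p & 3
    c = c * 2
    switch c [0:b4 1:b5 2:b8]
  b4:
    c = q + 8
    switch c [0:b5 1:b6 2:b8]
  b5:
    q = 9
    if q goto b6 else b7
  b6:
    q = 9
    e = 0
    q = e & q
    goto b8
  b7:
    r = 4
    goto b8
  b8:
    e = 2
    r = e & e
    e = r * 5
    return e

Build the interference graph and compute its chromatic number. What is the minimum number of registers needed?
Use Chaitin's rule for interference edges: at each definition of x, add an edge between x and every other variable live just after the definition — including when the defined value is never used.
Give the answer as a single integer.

Answer: 3

Working:
Block summaries:
  b0 def {c,q} use ∅
  b1 def {c} use ∅
  b2 def {d,p} use {c}
  b3 def {c,p} use ∅
  b4 def {c} use {q}
  b5 def {q} use ∅
  b6 def {e,q} use ∅
  b7 def {r} use ∅
  b8 def {e,r} use ∅

Liveness:
  b0: in=∅ out={q}
  b1: in=∅ out={c}
  b2: in={c} out=∅
  b3: in={q} out={q}
  b4: in={q} out=∅
  b5: in=∅ out=∅
  b6: in=∅ out=∅
  b7: in=∅ out=∅
  b8: in=∅ out=∅

Interfere edges:
  c↔{p,q}
  d↔{p}
  e↔{q}
  p↔{c,d,q}
  q↔{c,e,p}
  r↔∅

Colouring:
  {c,p,q} pairwise interfere (3-clique) ⇒ χ ≥ 3
  3-colouring: R0={e,p,r}  R1={d,q}  R2={c}
  χ = 3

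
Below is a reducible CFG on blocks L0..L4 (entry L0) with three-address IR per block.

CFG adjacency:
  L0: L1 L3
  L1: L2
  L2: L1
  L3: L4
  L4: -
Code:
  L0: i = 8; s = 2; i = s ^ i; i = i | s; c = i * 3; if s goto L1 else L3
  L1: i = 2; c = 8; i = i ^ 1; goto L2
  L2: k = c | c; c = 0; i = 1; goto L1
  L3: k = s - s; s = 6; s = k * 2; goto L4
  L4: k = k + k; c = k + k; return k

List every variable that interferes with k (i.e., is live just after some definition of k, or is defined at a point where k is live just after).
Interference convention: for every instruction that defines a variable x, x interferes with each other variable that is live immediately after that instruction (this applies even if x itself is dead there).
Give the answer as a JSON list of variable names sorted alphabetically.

Answer: ["c", "s"]

Derivation:
Block summaries:
  L0: {c,i,s} / ∅
  L1: {c,i} / ∅
  L2: {c,i,k} / {c}
  L3: {k,s} / {s}
  L4: {c,k} / {k}

Backward fixpoint:
  live L0: ∅→{s}
  live L1: ∅→{c}
  live L2: {c}→∅
  live L3: {s}→{k}
  live L4: {k}→∅

Conflict graph:
  c — {i,k,s}
  i — {c,s}
  k — {c,s}
  s — {c,i,k}

N(k) = ["c", "s"]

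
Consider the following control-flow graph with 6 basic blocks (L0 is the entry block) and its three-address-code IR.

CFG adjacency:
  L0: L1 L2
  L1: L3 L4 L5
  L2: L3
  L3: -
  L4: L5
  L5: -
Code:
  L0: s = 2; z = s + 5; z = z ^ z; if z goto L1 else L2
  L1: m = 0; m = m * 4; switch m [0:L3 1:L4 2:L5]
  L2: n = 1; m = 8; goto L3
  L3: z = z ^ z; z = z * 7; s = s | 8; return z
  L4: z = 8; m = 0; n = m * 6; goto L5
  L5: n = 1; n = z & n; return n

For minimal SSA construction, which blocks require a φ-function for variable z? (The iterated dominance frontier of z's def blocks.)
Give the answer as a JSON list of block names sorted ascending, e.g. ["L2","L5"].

Answer: ["L5"]

Derivation:
idom tree: L1←L0 L2←L0 L3←L0 L4←L1 L5←L1
Dom∩ at merges:
  L3: preds {L1,L2}: {L0,L1} ∩ {L0,L2} = {L0}; idom=L0
  L5: preds {L1,L4}: {L0,L1} ∩ {L0,L1,L4} = {L0,L1}; idom=L1

Frontier:
  L3←L1: walk L1 to L0
  L3←L2: walk L2 to L0
  L5←L1: walk · to L1
  L5←L4: walk L4 to L1
  L0: DF=∅
  L1: DF={L3}
  L2: DF={L3}
  L3: DF=∅
  L4: DF={L5}
  L5: DF=∅

φ for z: defs {L0,L3,L4}
  DF⁺ = {L5}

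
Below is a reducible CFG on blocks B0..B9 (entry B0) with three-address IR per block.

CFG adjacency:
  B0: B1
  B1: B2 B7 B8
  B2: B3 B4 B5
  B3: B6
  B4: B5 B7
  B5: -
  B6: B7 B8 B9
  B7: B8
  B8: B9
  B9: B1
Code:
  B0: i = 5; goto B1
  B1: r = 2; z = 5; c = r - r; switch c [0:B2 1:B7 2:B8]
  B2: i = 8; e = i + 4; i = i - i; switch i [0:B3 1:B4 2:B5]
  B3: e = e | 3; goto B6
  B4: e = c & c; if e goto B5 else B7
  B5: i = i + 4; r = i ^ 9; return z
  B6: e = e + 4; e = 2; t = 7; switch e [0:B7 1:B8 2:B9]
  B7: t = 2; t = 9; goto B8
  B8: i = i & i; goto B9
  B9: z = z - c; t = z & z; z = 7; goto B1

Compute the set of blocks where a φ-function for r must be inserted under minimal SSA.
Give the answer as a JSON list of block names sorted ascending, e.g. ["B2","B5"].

idom tree: B1←B0 B2←B1 B3←B2 B4←B2 B5←B2 B6←B3 B7←B1 B8←B1 B9←B1
Dom∩ at merges:
  B1: preds {B0,B9}: {B0} ∩ {B0,B1,B9} = {B0}; idom=B0
  B5: preds {B2,B4}: {B0,B1,B2} ∩ {B0,B1,B2,B4} = {B0,B1,B2}; idom=B2
  B7: preds {B1,B4,B6}: {B0,B1} ∩ {B0,B1,B2,B4} ∩ {B0,B1,B2,B3,B6} = {B0,B1}; idom=B1
  B8: preds {B1,B6,B7}: {B0,B1} ∩ {B0,B1,B2,B3,B6} ∩ {B0,B1,B7} = {B0,B1}; idom=B1
  B9: preds {B6,B8}: {B0,B1,B2,B3,B6} ∩ {B0,B1,B8} = {B0,B1}; idom=B1

DF derivation:
  B1←B0: walk · to B0
  B1←B9: walk B9→B1 to B0
  B5←B2: walk · to B2
  B5←B4: walk B4 to B2
  B7←B1: walk · to B1
  B7←B4: walk B4→B2 to B1
  B7←B6: walk B6→B3→B2 to B1
  B8←B1: walk · to B1
  B8←B6: walk B6→B3→B2 to B1
  B8←B7: walk B7 to B1
  B9←B6: walk B6→B3→B2 to B1
  B9←B8: walk B8 to B1
  B0 → ∅
  B1 → {B1}
  B2 → {B7,B8,B9}
  B3 → {B7,B8,B9}
  B4 → {B5,B7}
  B5 → ∅
  B6 → {B7,B8,B9}
  B7 → {B8}
  B8 → {B9}
  B9 → {B1}

φ for r: defs {B1,B5}
  DF⁺ = {B1}

Answer: ["B1"]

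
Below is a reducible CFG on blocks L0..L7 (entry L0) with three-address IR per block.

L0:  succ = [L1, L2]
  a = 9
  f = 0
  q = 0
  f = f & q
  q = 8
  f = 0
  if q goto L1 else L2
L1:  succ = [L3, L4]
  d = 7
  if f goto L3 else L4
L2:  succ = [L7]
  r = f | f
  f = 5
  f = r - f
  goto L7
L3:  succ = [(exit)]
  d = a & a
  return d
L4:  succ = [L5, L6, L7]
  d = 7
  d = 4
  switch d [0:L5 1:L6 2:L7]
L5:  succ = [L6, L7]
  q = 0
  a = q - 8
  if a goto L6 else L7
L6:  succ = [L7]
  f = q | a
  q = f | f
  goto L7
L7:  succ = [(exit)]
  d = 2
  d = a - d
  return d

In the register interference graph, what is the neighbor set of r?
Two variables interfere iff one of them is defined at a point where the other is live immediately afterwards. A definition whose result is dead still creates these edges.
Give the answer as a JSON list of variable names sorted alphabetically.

def/use:
  L0 def {a,f,q} use ∅
  L1 def {d} use {f}
  L2 def {f,r} use {f}
  L3 def {d} use {a}
  L4 def {d} use ∅
  L5 def {a,q} use ∅
  L6 def {f,q} use {a,q}
  L7 def {d} use {a}

Liveness:
  live L0: ∅→{a,f,q}
  live L1: {a,f,q}→{a,q}
  live L2: {a,f}→{a}
  live L3: {a}→∅
  live L4: {a,q}→{a,q}
  live L5: ∅→{a,q}
  live L6: {a,q}→{a}
  live L7: {a}→∅

Interfere edges:
  a — {d,f,q,r}
  d — {a,f,q}
  f — {a,d,q,r}
  q — {a,d,f}
  r — {a,f}

N(r) = ["a", "f"]

Answer: ["a", "f"]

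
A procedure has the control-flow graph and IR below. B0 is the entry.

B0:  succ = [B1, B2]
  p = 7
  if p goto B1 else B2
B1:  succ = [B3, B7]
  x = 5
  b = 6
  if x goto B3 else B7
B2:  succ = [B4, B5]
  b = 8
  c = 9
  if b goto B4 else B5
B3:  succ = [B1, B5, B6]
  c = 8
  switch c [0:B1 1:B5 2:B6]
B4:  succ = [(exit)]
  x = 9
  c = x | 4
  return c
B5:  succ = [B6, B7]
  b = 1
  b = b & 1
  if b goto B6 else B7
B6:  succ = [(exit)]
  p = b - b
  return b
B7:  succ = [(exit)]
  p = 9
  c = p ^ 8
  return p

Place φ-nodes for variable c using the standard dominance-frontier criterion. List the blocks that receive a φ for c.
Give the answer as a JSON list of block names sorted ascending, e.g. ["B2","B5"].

idom tree: B1←B0 B2←B0 B3←B1 B4←B2 B5←B0 B6←B0 B7←B0
Join-block Dom:
  B1: preds {B0,B3}: {B0} ∩ {B0,B1,B3} = {B0}; idom=B0
  B5: preds {B2,B3}: {B0,B2} ∩ {B0,B1,B3} = {B0}; idom=B0
  B6: preds {B3,B5}: {B0,B1,B3} ∩ {B0,B5} = {B0}; idom=B0
  B7: preds {B1,B5}: {B0,B1} ∩ {B0,B5} = {B0}; idom=B0

DF derivation:
  join B1 pred B0: · stop@B0
  join B1 pred B3: B3→B1 stop@B0
  join B5 pred B2: B2 stop@B0
  join B5 pred B3: B3→B1 stop@B0
  join B6 pred B3: B3→B1 stop@B0
  join B6 pred B5: B5 stop@B0
  join B7 pred B1: B1 stop@B0
  join B7 pred B5: B5 stop@B0
  B0: DF=∅
  B1: DF={B1,B5,B6,B7}
  B2: DF={B5}
  B3: DF={B1,B5,B6}
  B4: DF=∅
  B5: DF={B6,B7}
  B6: DF=∅
  B7: DF=∅

φ for c: defs {B2,B3,B4,B7}
  DF⁺ = {B1,B5,B6,B7}

Answer: ["B1", "B5", "B6", "B7"]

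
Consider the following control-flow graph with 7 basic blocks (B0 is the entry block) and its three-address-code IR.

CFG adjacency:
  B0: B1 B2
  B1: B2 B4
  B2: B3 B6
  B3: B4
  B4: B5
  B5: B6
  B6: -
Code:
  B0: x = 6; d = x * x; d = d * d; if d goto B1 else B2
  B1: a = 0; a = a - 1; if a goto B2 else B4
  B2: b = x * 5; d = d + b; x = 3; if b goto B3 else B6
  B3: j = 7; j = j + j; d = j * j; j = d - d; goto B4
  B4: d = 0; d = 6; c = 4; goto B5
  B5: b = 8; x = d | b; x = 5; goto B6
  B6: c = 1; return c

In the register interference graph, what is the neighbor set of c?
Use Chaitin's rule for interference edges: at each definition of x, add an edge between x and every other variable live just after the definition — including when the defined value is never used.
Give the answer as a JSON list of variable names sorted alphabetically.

def/use:
  B0: {d,x} / ∅
  B1: {a} / ∅
  B2: {b,d,x} / {d,x}
  B3: {d,j} / ∅
  B4: {c,d} / ∅
  B5: {b,x} / {d}
  B6: {c} / ∅

Backward fixpoint:
  B0: in=∅ out={d,x}
  B1: in={d,x} out={d,x}
  B2: in={d,x} out=∅
  B3: in=∅ out=∅
  B4: in=∅ out={d}
  B5: in={d} out=∅
  B6: in=∅ out=∅

Conflict graph:
  a — {d,x}
  b — {d,x}
  c — {d}
  d — {a,b,c,x}
  j — ∅
  x — {a,b,d}

N(c) = ["d"]

Answer: ["d"]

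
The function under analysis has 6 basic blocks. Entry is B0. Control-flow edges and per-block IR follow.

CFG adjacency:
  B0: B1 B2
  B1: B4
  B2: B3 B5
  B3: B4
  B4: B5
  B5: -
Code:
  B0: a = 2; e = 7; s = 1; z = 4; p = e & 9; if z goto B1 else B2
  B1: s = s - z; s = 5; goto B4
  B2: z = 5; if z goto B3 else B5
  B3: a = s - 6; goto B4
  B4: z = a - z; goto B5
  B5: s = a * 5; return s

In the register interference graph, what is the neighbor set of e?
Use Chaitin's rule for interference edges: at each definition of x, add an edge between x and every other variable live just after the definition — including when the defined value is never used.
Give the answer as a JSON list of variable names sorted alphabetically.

Per-block:
  B0: {a,e,p,s,z} / ∅
  B1: {s} / {s,z}
  B2: {z} / ∅
  B3: {a} / {s}
  B4: {z} / {a,z}
  B5: {s} / {a}

Backward fixpoint:
  live B0: ∅→{a,s,z}
  live B1: {a,s,z}→{a,z}
  live B2: {a,s}→{a,s,z}
  live B3: {s,z}→{a,z}
  live B4: {a,z}→{a}
  live B5: {a}→∅

Interference:
  a — {e,p,s,z}
  e — {a,s,z}
  p — {a,s,z}
  s — {a,e,p,z}
  z — {a,e,p,s}

N(e) = ["a", "s", "z"]

Answer: ["a", "s", "z"]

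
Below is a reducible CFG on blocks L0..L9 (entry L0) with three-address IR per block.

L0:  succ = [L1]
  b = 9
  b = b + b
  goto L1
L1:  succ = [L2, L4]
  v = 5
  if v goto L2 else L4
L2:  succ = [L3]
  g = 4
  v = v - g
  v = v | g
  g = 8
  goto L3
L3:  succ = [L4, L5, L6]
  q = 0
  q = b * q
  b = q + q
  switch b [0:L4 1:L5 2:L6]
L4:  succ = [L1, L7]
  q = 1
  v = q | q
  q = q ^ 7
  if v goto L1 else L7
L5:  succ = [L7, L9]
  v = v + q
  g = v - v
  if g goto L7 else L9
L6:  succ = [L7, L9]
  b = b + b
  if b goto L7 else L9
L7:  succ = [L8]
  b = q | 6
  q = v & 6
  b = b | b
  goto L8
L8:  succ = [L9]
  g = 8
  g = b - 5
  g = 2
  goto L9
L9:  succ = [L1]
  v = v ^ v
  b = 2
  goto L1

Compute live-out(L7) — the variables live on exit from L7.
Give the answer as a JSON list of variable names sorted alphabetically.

def/use:
  L0: {b} / ∅
  L1: {v} / ∅
  L2: {g,v} / {v}
  L3: {b,q} / {b}
  L4: {q,v} / ∅
  L5: {g,v} / {q,v}
  L6: {b} / {b}
  L7: {b,q} / {q,v}
  L8: {g} / {b}
  L9: {b,v} / {v}

Backward fixpoint:
  L0 li=∅ lo={b}
  L1 li={b} lo={b,v}
  L2 li={b,v} lo={b,v}
  L3 li={b,v} lo={b,q,v}
  L4 li={b} lo={b,q,v}
  L5 li={q,v} lo={q,v}
  L6 li={b,q,v} lo={q,v}
  L7 li={q,v} lo={b,v}
  L8 li={b,v} lo={v}
  L9 li={v} lo={b}

live-out(L7) = ["b", "v"]

Answer: ["b", "v"]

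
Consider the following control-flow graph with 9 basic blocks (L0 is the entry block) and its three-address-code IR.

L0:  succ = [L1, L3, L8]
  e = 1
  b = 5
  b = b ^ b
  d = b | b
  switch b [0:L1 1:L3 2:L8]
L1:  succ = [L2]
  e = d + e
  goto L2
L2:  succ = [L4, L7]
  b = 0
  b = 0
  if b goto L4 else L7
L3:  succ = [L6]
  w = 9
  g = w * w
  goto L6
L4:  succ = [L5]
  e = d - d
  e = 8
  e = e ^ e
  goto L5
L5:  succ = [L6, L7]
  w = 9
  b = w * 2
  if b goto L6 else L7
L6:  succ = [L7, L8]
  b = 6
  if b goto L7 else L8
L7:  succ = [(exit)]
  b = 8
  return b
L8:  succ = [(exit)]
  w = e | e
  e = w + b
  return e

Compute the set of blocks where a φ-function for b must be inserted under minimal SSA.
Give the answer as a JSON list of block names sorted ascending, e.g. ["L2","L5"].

idom tree: L1←L0 L2←L1 L3←L0 L4←L2 L5←L4 L6←L0 L7←L0 L8←L0
Join-block Dom:
  L6: preds {L3,L5}: {L0,L3} ∩ {L0,L1,L2,L4,L5} = {L0}; idom=L0
  L7: preds {L2,L5,L6}: {L0,L1,L2} ∩ {L0,L1,L2,L4,L5} ∩ {L0,L6} = {L0}; idom=L0
  L8: preds {L0,L6}: {L0} ∩ {L0,L6} = {L0}; idom=L0

Frontier:
  join L6 pred L3: L3 stop@L0
  join L6 pred L5: L5→L4→L2→L1 stop@L0
  join L7 pred L2: L2→L1 stop@L0
  join L7 pred L5: L5→L4→L2→L1 stop@L0
  join L7 pred L6: L6 stop@L0
  join L8 pred L0: · stop@L0
  join L8 pred L6: L6 stop@L0
  L0 → ∅
  L1 → {L6,L7}
  L2 → {L6,L7}
  L3 → {L6}
  L4 → {L6,L7}
  L5 → {L6,L7}
  L6 → {L7,L8}
  L7 → ∅
  L8 → ∅

φ for b: defs {L0,L2,L5,L6,L7}
  DF⁺ = {L6,L7,L8}

Answer: ["L6", "L7", "L8"]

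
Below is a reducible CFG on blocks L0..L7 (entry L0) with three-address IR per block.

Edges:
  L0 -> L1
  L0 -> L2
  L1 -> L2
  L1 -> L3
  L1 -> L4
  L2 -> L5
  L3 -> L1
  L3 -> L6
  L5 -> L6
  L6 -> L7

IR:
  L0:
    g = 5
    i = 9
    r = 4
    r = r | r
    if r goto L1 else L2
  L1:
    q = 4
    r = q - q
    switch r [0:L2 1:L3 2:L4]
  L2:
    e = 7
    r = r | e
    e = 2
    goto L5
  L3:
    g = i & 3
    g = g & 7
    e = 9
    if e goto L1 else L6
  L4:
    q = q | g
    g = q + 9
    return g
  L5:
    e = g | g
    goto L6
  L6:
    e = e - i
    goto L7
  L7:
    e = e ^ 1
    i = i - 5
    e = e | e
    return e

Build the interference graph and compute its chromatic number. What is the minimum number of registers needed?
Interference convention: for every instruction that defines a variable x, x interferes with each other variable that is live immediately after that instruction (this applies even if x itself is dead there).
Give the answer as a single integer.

Block summaries:
  L0: def={g,i,r} ue=∅
  L1: def={q,r} ue=∅
  L2: def={e,r} ue={r}
  L3: def={e,g} ue={i}
  L4: def={g,q} ue={g,q}
  L5: def={e} ue={g}
  L6: def={e} ue={e,i}
  L7: def={e,i} ue={e,i}

Live sets:
  live L0: ∅→{g,i,r}
  live L1: {g,i}→{g,i,q,r}
  live L2: {g,i,r}→{g,i}
  live L3: {i}→{e,g,i}
  live L4: {g,q}→∅
  live L5: {g,i}→{e,i}
  live L6: {e,i}→{e,i}
  live L7: {e,i}→∅

Interfere edges:
  e — {g,i,r}
  g — {e,i,q,r}
  i — {e,g,q,r}
  q — {g,i,r}
  r — {e,g,i,q}

Registers:
  lower bound: {e,g,i,r} mutually conflict ⇒ χ ≥ 4
  assign e→R3 g→R0 i→R1 q→R3 r→R2 — no edge inside a register ⇒ χ ≤ 4
  χ = 4

Answer: 4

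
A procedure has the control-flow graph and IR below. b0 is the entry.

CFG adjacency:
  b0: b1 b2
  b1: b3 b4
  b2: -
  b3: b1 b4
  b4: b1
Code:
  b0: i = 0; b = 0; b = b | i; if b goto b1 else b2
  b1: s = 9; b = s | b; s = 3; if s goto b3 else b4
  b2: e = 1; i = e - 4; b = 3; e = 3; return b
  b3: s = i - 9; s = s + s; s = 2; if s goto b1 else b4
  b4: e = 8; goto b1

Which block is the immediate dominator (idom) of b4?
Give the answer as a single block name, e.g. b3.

idom tree: b1←b0 b2←b0 b3←b1 b4←b1
Join-block Dom:
  b1: preds {b0,b3,b4}: {b0} ∩ {b0,b1,b3} ∩ {b0,b1,b4} = {b0}; idom=b0
  b4: preds {b1,b3}: {b0,b1} ∩ {b0,b1,b3} = {b0,b1}; idom=b1

idom(b4) = b1

Answer: b1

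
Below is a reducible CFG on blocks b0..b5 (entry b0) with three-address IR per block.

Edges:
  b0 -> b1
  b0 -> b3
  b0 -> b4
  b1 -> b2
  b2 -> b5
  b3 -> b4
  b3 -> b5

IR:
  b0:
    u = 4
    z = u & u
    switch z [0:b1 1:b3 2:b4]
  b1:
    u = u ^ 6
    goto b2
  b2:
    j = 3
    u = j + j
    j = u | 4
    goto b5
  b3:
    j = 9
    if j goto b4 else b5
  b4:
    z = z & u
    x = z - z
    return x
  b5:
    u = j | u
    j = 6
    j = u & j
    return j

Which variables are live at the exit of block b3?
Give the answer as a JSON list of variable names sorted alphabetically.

Answer: ["j", "u", "z"]

Analysis:
def/use:
  b0: {u,z} / ∅
  b1: {u} / {u}
  b2: {j,u} / ∅
  b3: {j} / ∅
  b4: {x,z} / {u,z}
  b5: {j,u} / {j,u}

Live sets:
  b0 li=∅ lo={u,z}
  b1 li={u} lo=∅
  b2 li=∅ lo={j,u}
  b3 li={u,z} lo={j,u,z}
  b4 li={u,z} lo=∅
  b5 li={j,u} lo=∅

live-out(b3) = ["j", "u", "z"]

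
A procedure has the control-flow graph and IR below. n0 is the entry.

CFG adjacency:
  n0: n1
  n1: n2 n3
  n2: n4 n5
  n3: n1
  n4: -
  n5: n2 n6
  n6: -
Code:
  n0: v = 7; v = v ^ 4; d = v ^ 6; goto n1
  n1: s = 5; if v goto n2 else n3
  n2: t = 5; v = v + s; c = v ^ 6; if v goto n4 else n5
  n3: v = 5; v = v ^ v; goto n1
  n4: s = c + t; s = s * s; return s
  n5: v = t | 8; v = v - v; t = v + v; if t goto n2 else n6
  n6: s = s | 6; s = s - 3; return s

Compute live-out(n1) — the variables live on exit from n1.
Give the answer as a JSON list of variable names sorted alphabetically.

Answer: ["s", "v"]

Working:
def/use:
  n0: def={d,v} ue=∅
  n1: def={s} ue={v}
  n2: def={c,t,v} ue={s,v}
  n3: def={v} ue=∅
  n4: def={s} ue={c,t}
  n5: def={t,v} ue={t}
  n6: def={s} ue={s}

Live sets:
  live n0: ∅→{v}
  live n1: {v}→{s,v}
  live n2: {s,v}→{c,s,t}
  live n3: ∅→{v}
  live n4: {c,t}→∅
  live n5: {s,t}→{s,v}
  live n6: {s}→∅

live-out(n1) = ["s", "v"]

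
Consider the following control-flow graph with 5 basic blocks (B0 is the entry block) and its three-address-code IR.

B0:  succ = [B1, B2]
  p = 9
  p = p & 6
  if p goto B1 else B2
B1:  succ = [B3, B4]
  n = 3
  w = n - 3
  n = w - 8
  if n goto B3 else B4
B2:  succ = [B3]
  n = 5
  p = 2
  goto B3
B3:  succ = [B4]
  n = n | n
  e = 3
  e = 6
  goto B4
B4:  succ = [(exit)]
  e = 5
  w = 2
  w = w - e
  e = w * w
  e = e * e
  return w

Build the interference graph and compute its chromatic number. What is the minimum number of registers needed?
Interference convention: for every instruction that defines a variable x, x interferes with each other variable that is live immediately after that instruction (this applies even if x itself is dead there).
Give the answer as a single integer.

Answer: 2

Analysis:
def/use:
  B0: {p} / ∅
  B1: {n,w} / ∅
  B2: {n,p} / ∅
  B3: {e,n} / {n}
  B4: {e,w} / ∅

Live sets:
  live B0: ∅→∅
  live B1: ∅→{n}
  live B2: ∅→{n}
  live B3: {n}→∅
  live B4: ∅→∅

Interference:
  e — {w}
  n — {p}
  p — {n}
  w — {e}

Chromatic number:
  lower bound: {e,w} mutually conflict ⇒ χ ≥ 2
  assign e→R0 n→R0 p→R1 w→R1 — no edge inside a register ⇒ χ ≤ 2
  χ = 2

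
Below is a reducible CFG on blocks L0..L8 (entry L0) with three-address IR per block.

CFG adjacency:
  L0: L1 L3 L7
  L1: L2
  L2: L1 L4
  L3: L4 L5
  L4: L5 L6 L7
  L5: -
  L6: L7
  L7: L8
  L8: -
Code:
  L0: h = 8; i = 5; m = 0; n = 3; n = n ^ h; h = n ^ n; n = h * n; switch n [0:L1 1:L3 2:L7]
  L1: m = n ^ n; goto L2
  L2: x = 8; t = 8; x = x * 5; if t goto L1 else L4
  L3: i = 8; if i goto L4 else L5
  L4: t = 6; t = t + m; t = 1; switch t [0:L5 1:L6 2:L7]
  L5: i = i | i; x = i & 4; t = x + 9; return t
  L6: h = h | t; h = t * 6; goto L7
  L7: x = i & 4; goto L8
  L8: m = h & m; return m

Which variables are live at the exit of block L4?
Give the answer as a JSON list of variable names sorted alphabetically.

Answer: ["h", "i", "m", "t"]

Working:
def/use:
  L0: {h,i,m,n} / ∅
  L1: {m} / {n}
  L2: {t,x} / ∅
  L3: {i} / ∅
  L4: {t} / {m}
  L5: {i,t,x} / {i}
  L6: {h} / {h,t}
  L7: {x} / {i}
  L8: {m} / {h,m}

Liveness:
  L0: in=∅ out={h,i,m,n}
  L1: in={h,i,n} out={h,i,m,n}
  L2: in={h,i,m,n} out={h,i,m,n}
  L3: in={h,m} out={h,i,m}
  L4: in={h,i,m} out={h,i,m,t}
  L5: in={i} out=∅
  L6: in={h,i,m,t} out={h,i,m}
  L7: in={h,i,m} out={h,m}
  L8: in={h,m} out=∅

live-out(L4) = ["h", "i", "m", "t"]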